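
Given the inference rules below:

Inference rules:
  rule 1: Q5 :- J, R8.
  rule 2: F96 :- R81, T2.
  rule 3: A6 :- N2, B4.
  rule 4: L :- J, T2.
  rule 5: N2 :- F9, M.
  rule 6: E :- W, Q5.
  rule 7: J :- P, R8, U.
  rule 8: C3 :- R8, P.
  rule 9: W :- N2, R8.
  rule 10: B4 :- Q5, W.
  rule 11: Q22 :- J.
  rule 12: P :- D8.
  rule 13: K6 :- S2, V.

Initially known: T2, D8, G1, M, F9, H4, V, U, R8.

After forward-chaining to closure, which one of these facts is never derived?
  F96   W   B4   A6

F96

[1] rule 5 [N2 :- F9, M.]; rule 12 [P :- D8.]. ⇒ new: N2, P.
[2] rule 7 [J :- P, R8, U.]; rule 8 [C3 :- R8, P.]; rule 9 [W :- N2, R8.]. ⇒ new: J, C3, W.
[3] rule 1 [Q5 :- J, R8.]; rule 4 [L :- J, T2.]; rule 11 [Q22 :- J.]. ⇒ new: Q5, L, Q22.
[4] rule 6 [E :- W, Q5.]; rule 10 [B4 :- Q5, W.]. ⇒ new: E, B4.
[5] rule 3 [A6 :- N2, B4.]. ⇒ new: A6.
Derived: A6 (round 5), B4 (round 4), W (round 2). F96 never appears in any round.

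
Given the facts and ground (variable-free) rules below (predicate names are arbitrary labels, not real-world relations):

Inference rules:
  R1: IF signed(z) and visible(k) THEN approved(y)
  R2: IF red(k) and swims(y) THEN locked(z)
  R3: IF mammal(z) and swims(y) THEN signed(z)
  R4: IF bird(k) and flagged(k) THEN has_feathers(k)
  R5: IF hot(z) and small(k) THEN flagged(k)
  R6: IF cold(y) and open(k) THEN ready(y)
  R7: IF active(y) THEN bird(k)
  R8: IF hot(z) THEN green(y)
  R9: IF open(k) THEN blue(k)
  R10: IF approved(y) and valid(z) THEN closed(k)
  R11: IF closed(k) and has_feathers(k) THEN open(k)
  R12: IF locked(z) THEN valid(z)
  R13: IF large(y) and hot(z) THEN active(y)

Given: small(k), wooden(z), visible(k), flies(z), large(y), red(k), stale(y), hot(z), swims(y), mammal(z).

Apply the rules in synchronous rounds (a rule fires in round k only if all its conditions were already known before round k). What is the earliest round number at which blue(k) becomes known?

5

Round 1 — R2, R3, R5, R8, R13, derive locked(z), signed(z), flagged(k), green(y), active(y).
Round 2 — R1, R7, R12, derive approved(y), bird(k), valid(z).
Round 3 — R4, R10, derive has_feathers(k), closed(k).
Round 4 — R11, derive open(k).
Round 5 — R9, derive blue(k).
blue(k) first appears in round 5.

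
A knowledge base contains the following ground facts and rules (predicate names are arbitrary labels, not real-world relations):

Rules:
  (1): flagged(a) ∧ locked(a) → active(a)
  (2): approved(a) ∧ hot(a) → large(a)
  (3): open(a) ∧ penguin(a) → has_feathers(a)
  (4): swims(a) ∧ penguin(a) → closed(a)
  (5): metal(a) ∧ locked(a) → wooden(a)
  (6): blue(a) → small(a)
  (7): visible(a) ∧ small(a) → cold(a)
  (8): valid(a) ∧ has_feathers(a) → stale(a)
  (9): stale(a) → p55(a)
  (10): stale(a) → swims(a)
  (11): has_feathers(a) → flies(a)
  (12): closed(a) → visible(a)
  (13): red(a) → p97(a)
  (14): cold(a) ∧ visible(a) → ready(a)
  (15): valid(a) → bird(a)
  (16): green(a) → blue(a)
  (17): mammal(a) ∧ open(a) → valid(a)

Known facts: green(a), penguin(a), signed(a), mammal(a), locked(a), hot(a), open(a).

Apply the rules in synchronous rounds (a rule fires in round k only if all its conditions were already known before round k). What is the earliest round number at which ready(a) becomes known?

Round 1: (3) [open(a) ∧ penguin(a) → has_feathers(a)]; (16) [green(a) → blue(a)]; (17) [mammal(a) ∧ open(a) → valid(a)]. Adds has_feathers(a), blue(a), valid(a).
Round 2: (6) [blue(a) → small(a)]; (8) [valid(a) ∧ has_feathers(a) → stale(a)]; (11) [has_feathers(a) → flies(a)]; (15) [valid(a) → bird(a)]. Adds small(a), stale(a), flies(a), bird(a).
Round 3: (9) [stale(a) → p55(a)]; (10) [stale(a) → swims(a)]. Adds p55(a), swims(a).
Round 4: (4) [swims(a) ∧ penguin(a) → closed(a)]. Adds closed(a).
Round 5: (12) [closed(a) → visible(a)]. Adds visible(a).
Round 6: (7) [visible(a) ∧ small(a) → cold(a)]. Adds cold(a).
Round 7: (14) [cold(a) ∧ visible(a) → ready(a)]. Adds ready(a).
ready(a) first appears in round 7.

7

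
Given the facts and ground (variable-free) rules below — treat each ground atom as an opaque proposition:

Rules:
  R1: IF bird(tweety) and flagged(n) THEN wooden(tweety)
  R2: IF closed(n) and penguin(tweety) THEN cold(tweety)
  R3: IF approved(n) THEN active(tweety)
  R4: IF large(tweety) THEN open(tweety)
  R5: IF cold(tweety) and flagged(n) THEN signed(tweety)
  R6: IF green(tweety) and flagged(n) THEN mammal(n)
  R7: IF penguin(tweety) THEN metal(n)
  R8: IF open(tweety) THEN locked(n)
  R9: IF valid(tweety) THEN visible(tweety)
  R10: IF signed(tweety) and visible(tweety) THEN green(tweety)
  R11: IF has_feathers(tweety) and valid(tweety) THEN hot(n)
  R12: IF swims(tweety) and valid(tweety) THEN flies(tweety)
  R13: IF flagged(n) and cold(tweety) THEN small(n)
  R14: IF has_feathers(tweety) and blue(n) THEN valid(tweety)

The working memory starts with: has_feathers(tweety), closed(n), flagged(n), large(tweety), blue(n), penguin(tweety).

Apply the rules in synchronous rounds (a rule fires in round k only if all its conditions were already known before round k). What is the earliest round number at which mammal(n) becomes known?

4

Round 1 fires R2, R4, R7, R14, giving cold(tweety), open(tweety), metal(n), valid(tweety).
Round 2 fires R5, R8, R9, R11, R13, giving signed(tweety), locked(n), visible(tweety), hot(n), small(n).
Round 3 fires R10, giving green(tweety).
Round 4 fires R6, giving mammal(n).
mammal(n) first appears in round 4.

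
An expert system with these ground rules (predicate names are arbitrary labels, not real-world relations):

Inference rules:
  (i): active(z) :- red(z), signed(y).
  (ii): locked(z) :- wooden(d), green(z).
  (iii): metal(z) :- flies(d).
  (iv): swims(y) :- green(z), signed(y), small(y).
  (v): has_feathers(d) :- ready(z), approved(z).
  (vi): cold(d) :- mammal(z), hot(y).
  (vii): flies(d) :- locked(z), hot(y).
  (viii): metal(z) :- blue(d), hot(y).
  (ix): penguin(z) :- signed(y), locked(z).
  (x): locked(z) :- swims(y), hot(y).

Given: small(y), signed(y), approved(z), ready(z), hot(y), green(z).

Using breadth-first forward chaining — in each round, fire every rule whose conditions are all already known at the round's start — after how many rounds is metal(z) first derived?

4

Round 1: (iv) [swims(y) :- green(z), signed(y), small(y).]; (v) [has_feathers(d) :- ready(z), approved(z).]. New: swims(y), has_feathers(d).
Round 2: (x) [locked(z) :- swims(y), hot(y).]. New: locked(z).
Round 3: (vii) [flies(d) :- locked(z), hot(y).]; (ix) [penguin(z) :- signed(y), locked(z).]. New: flies(d), penguin(z).
Round 4: (iii) [metal(z) :- flies(d).]. New: metal(z).
metal(z) first appears in round 4.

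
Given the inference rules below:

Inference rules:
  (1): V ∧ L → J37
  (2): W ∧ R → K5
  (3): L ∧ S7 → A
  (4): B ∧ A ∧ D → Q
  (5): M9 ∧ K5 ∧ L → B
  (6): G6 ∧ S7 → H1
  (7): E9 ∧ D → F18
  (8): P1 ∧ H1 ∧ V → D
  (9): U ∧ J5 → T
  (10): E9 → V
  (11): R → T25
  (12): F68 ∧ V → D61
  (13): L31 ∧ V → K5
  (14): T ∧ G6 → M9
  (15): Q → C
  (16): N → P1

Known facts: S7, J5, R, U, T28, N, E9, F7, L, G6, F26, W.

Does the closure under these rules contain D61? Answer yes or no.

no

Round 1 fires (2), (3), (6), (9), (10), (11), (16), giving K5, A, H1, T, V, T25, P1.
Round 2 fires (1), (8), (14), giving J37, D, M9.
Round 3 fires (5), (7), giving B, F18.
Round 4 fires (4), giving Q.
Round 5 fires (15), giving C.
Fixed point reached. D61 is concluded only by (12); (12) needs F68 (never derived).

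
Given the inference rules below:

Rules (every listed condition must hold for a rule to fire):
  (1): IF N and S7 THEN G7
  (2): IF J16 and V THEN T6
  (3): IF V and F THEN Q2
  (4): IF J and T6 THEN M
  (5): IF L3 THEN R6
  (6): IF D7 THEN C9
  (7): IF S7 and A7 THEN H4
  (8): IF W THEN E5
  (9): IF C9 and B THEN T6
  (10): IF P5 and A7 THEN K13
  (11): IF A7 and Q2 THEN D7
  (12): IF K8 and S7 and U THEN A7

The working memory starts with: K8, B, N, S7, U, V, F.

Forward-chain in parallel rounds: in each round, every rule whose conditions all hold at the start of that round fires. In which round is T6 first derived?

4

Round 1: (1) [IF N and S7 THEN G7]; (3) [IF V and F THEN Q2]; (12) [IF K8 and S7 and U THEN A7]. New: G7, Q2, A7.
Round 2: (7) [IF S7 and A7 THEN H4]; (11) [IF A7 and Q2 THEN D7]. New: H4, D7.
Round 3: (6) [IF D7 THEN C9]. New: C9.
Round 4: (9) [IF C9 and B THEN T6]. New: T6.
T6 first appears in round 4.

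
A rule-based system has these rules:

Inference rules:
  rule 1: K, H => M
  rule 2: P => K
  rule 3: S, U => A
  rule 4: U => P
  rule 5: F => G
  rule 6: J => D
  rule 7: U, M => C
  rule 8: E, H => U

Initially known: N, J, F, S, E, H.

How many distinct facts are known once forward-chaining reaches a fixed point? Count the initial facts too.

Round 1 fires rule 5, rule 6, rule 8, giving G, D, U.
Round 2 fires rule 3, rule 4, giving A, P.
Round 3 fires rule 2, giving K.
Round 4 fires rule 1, giving M.
Round 5 fires rule 7, giving C.
Closure: {A, C, D, E, F, G, H, J, K, M, N, P, S, U} — 14 facts.

14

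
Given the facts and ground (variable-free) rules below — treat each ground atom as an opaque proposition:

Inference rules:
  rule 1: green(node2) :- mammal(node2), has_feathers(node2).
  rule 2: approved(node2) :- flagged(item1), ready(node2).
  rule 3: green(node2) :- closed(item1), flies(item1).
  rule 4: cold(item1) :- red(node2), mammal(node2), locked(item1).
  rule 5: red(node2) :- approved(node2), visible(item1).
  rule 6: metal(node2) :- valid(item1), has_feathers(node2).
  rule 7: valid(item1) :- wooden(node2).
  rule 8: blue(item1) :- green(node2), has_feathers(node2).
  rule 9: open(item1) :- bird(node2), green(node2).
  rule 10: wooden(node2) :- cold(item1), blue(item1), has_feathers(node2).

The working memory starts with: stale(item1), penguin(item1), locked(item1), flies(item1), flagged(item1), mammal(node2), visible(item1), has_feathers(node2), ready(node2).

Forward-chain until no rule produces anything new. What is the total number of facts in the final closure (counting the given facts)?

Round 1: rule 1 [green(node2) :- mammal(node2), has_feathers(node2).]; rule 2 [approved(node2) :- flagged(item1), ready(node2).]. Adds green(node2), approved(node2).
Round 2: rule 5 [red(node2) :- approved(node2), visible(item1).]; rule 8 [blue(item1) :- green(node2), has_feathers(node2).]. Adds red(node2), blue(item1).
Round 3: rule 4 [cold(item1) :- red(node2), mammal(node2), locked(item1).]. Adds cold(item1).
Round 4: rule 10 [wooden(node2) :- cold(item1), blue(item1), has_feathers(node2).]. Adds wooden(node2).
Round 5: rule 7 [valid(item1) :- wooden(node2).]. Adds valid(item1).
Round 6: rule 6 [metal(node2) :- valid(item1), has_feathers(node2).]. Adds metal(node2).
Closure: {approved(node2), blue(item1), cold(item1), flagged(item1), flies(item1), green(node2), has_feathers(node2), locked(item1), mammal(node2), metal(node2), penguin(item1), ready(node2), red(node2), stale(item1), valid(item1), visible(item1), wooden(node2)} — 17 facts.

17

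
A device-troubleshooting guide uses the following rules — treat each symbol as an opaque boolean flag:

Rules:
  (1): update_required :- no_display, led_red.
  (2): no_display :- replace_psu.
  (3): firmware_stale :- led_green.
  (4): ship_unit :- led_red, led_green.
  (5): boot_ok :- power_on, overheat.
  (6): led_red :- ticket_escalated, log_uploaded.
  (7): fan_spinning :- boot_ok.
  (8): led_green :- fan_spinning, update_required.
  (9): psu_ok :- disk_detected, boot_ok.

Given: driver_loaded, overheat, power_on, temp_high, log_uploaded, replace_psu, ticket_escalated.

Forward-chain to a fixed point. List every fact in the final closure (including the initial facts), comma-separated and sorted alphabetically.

Round 1 fires (2), (5), (6), giving no_display, boot_ok, led_red.
Round 2 fires (1), (7), giving update_required, fan_spinning.
Round 3 fires (8), giving led_green.
Round 4 fires (3), (4), giving firmware_stale, ship_unit.

boot_ok, driver_loaded, fan_spinning, firmware_stale, led_green, led_red, log_uploaded, no_display, overheat, power_on, replace_psu, ship_unit, temp_high, ticket_escalated, update_required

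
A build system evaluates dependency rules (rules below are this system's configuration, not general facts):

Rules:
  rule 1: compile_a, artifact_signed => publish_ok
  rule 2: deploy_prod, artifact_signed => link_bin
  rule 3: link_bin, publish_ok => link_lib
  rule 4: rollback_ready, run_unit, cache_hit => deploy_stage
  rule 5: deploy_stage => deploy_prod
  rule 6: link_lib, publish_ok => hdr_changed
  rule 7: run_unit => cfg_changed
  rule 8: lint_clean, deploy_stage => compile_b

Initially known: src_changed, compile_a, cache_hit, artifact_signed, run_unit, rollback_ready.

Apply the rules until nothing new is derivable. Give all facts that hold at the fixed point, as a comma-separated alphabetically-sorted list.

artifact_signed, cache_hit, cfg_changed, compile_a, deploy_prod, deploy_stage, hdr_changed, link_bin, link_lib, publish_ok, rollback_ready, run_unit, src_changed

[1] rule 1 [compile_a, artifact_signed => publish_ok]; rule 4 [rollback_ready, run_unit, cache_hit => deploy_stage]; rule 7 [run_unit => cfg_changed]. ⇒ new: publish_ok, deploy_stage, cfg_changed.
[2] rule 5 [deploy_stage => deploy_prod]. ⇒ new: deploy_prod.
[3] rule 2 [deploy_prod, artifact_signed => link_bin]. ⇒ new: link_bin.
[4] rule 3 [link_bin, publish_ok => link_lib]. ⇒ new: link_lib.
[5] rule 6 [link_lib, publish_ok => hdr_changed]. ⇒ new: hdr_changed.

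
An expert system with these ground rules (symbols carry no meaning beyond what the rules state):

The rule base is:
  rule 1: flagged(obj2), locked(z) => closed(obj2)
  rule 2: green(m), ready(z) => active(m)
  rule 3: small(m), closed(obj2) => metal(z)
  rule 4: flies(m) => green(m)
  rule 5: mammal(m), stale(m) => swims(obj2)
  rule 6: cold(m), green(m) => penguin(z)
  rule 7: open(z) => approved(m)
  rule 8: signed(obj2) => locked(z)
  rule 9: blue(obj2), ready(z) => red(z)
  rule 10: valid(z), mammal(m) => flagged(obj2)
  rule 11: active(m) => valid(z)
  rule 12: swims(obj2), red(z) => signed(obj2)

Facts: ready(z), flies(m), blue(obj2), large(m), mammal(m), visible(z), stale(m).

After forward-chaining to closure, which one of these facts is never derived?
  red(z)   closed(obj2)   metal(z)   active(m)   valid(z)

Round 1 — rule 4, rule 5, rule 9, derive green(m), swims(obj2), red(z).
Round 2 — rule 2, rule 12, derive active(m), signed(obj2).
Round 3 — rule 8, rule 11, derive locked(z), valid(z).
Round 4 — rule 10, derive flagged(obj2).
Round 5 — rule 1, derive closed(obj2).
Derived: closed(obj2) (round 5), valid(z) (round 3), red(z) (round 1), active(m) (round 2). metal(z) never appears in any round.

metal(z)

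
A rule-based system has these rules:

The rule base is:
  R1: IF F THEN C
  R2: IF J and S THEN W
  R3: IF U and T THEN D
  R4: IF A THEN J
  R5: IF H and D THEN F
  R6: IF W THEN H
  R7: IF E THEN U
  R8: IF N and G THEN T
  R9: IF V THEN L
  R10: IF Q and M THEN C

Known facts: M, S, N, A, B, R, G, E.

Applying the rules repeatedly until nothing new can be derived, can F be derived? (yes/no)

yes

Round 1 fires R4, R7, R8, giving J, U, T.
Round 2 fires R2, R3, giving W, D.
Round 3 fires R6, giving H.
Round 4 fires R5, giving F.
Round 5 fires R1, giving C.
F appears in round 4, so it is derivable.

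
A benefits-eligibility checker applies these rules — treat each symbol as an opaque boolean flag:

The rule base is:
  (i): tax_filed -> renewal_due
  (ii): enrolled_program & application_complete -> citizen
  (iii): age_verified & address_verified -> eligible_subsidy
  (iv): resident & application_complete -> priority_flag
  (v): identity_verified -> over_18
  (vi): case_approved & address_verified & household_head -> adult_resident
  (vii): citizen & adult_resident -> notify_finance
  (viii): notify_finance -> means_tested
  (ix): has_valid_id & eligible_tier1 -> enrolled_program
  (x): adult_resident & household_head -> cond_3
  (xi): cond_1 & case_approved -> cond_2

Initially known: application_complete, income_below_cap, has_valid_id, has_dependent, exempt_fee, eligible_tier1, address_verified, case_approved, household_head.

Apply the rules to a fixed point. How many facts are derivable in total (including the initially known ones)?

15

Round 1: (vi) [case_approved & address_verified & household_head -> adult_resident]; (ix) [has_valid_id & eligible_tier1 -> enrolled_program]. Adds adult_resident, enrolled_program.
Round 2: (ii) [enrolled_program & application_complete -> citizen]; (x) [adult_resident & household_head -> cond_3]. Adds citizen, cond_3.
Round 3: (vii) [citizen & adult_resident -> notify_finance]. Adds notify_finance.
Round 4: (viii) [notify_finance -> means_tested]. Adds means_tested.
Closure: {address_verified, adult_resident, application_complete, case_approved, citizen, cond_3, eligible_tier1, enrolled_program, exempt_fee, has_dependent, has_valid_id, household_head, income_below_cap, means_tested, notify_finance} — 15 facts.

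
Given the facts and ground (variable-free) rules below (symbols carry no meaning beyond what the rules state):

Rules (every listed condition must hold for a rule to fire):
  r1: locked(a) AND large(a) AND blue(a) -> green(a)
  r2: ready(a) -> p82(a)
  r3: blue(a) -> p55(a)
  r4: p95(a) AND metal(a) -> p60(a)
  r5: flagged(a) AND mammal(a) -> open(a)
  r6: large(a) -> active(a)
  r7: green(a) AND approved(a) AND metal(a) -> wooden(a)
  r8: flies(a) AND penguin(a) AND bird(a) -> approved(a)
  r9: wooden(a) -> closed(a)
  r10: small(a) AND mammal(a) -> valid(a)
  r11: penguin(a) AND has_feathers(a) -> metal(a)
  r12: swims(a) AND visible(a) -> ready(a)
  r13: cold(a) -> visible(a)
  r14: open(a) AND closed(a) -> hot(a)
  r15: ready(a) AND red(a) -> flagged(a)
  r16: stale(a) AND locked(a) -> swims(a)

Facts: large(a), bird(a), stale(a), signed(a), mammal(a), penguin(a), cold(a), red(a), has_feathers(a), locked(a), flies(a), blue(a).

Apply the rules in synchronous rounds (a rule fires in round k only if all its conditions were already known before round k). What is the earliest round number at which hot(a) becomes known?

5

Round 1: r1 [locked(a) AND large(a) AND blue(a) -> green(a)]; r3 [blue(a) -> p55(a)]; r6 [large(a) -> active(a)]; r8 [flies(a) AND penguin(a) AND bird(a) -> approved(a)]; r11 [penguin(a) AND has_feathers(a) -> metal(a)]; r13 [cold(a) -> visible(a)]; r16 [stale(a) AND locked(a) -> swims(a)]. Adds green(a), p55(a), active(a), approved(a), metal(a), visible(a), swims(a).
Round 2: r7 [green(a) AND approved(a) AND metal(a) -> wooden(a)]; r12 [swims(a) AND visible(a) -> ready(a)]. Adds wooden(a), ready(a).
Round 3: r2 [ready(a) -> p82(a)]; r9 [wooden(a) -> closed(a)]; r15 [ready(a) AND red(a) -> flagged(a)]. Adds p82(a), closed(a), flagged(a).
Round 4: r5 [flagged(a) AND mammal(a) -> open(a)]. Adds open(a).
Round 5: r14 [open(a) AND closed(a) -> hot(a)]. Adds hot(a).
hot(a) first appears in round 5.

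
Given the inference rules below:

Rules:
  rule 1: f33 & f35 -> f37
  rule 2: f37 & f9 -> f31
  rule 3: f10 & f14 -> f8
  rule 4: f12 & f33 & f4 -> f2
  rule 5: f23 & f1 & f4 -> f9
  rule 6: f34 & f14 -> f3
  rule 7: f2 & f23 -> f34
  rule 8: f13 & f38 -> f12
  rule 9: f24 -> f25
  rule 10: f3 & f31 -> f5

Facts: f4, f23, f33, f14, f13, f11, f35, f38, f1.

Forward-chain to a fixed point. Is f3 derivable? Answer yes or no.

yes

Round 1: rule 1 [f33 & f35 -> f37]; rule 5 [f23 & f1 & f4 -> f9]; rule 8 [f13 & f38 -> f12]. New: f37, f9, f12.
Round 2: rule 2 [f37 & f9 -> f31]; rule 4 [f12 & f33 & f4 -> f2]. New: f31, f2.
Round 3: rule 7 [f2 & f23 -> f34]. New: f34.
Round 4: rule 6 [f34 & f14 -> f3]. New: f3.
Round 5: rule 10 [f3 & f31 -> f5]. New: f5.
f3 appears in round 4, so it is derivable.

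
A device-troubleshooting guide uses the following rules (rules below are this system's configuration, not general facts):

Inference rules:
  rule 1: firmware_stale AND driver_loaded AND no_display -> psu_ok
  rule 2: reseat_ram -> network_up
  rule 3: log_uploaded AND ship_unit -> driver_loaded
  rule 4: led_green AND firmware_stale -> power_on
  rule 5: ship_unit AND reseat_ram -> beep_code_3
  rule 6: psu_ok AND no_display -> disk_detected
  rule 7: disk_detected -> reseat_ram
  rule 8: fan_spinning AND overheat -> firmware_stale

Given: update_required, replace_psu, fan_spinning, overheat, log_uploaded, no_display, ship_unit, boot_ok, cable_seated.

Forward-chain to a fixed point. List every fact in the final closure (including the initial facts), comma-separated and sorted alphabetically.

Round 1: rule 3 [log_uploaded AND ship_unit -> driver_loaded]; rule 8 [fan_spinning AND overheat -> firmware_stale]. Adds driver_loaded, firmware_stale.
Round 2: rule 1 [firmware_stale AND driver_loaded AND no_display -> psu_ok]. Adds psu_ok.
Round 3: rule 6 [psu_ok AND no_display -> disk_detected]. Adds disk_detected.
Round 4: rule 7 [disk_detected -> reseat_ram]. Adds reseat_ram.
Round 5: rule 2 [reseat_ram -> network_up]; rule 5 [ship_unit AND reseat_ram -> beep_code_3]. Adds network_up, beep_code_3.

beep_code_3, boot_ok, cable_seated, disk_detected, driver_loaded, fan_spinning, firmware_stale, log_uploaded, network_up, no_display, overheat, psu_ok, replace_psu, reseat_ram, ship_unit, update_required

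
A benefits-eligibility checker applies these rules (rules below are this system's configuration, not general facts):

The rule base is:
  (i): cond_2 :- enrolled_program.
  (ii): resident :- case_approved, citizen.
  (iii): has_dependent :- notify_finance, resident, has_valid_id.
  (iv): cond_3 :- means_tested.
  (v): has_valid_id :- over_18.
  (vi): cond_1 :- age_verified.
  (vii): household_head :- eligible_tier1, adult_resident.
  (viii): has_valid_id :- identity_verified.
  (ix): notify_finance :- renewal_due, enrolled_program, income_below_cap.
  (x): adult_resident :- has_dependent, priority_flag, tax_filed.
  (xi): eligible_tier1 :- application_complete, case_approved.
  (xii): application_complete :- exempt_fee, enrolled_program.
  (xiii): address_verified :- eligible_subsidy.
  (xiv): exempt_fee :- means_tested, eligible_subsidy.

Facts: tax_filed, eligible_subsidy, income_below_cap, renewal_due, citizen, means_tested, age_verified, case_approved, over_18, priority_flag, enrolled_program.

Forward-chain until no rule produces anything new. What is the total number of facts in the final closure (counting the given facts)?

24

Round 1 — (i), (ii), (iv), (v), (vi), (ix), (xiii), (xiv), derive cond_2, resident, cond_3, has_valid_id, cond_1, notify_finance, address_verified, exempt_fee.
Round 2 — (iii), (xii), derive has_dependent, application_complete.
Round 3 — (x), (xi), derive adult_resident, eligible_tier1.
Round 4 — (vii), derive household_head.
Closure: {address_verified, adult_resident, age_verified, application_complete, case_approved, citizen, cond_1, cond_2, cond_3, eligible_subsidy, eligible_tier1, enrolled_program, exempt_fee, has_dependent, has_valid_id, household_head, income_below_cap, means_tested, notify_finance, over_18, priority_flag, renewal_due, resident, tax_filed} — 24 facts.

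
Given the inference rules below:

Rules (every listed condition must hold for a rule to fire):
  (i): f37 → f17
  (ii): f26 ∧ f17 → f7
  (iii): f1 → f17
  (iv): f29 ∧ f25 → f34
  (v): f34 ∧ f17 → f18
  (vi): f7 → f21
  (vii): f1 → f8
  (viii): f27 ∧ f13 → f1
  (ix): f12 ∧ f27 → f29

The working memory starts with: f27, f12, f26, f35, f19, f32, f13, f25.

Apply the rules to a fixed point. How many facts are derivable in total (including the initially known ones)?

Round 1: (viii) [f27 ∧ f13 → f1]; (ix) [f12 ∧ f27 → f29]. New: f1, f29.
Round 2: (iii) [f1 → f17]; (iv) [f29 ∧ f25 → f34]; (vii) [f1 → f8]. New: f17, f34, f8.
Round 3: (ii) [f26 ∧ f17 → f7]; (v) [f34 ∧ f17 → f18]. New: f7, f18.
Round 4: (vi) [f7 → f21]. New: f21.
Closure: {f1, f12, f13, f17, f18, f19, f21, f25, f26, f27, f29, f32, f34, f35, f7, f8} — 16 facts.

16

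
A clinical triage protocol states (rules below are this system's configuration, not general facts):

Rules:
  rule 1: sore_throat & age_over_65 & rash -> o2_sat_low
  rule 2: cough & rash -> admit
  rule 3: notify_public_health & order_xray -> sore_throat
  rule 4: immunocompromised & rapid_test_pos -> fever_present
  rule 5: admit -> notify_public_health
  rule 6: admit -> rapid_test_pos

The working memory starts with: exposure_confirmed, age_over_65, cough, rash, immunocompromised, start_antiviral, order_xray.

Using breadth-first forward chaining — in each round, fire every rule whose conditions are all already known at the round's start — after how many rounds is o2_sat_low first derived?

4

[1] rule 2 [cough & rash -> admit]. ⇒ new: admit.
[2] rule 5 [admit -> notify_public_health]; rule 6 [admit -> rapid_test_pos]. ⇒ new: notify_public_health, rapid_test_pos.
[3] rule 3 [notify_public_health & order_xray -> sore_throat]; rule 4 [immunocompromised & rapid_test_pos -> fever_present]. ⇒ new: sore_throat, fever_present.
[4] rule 1 [sore_throat & age_over_65 & rash -> o2_sat_low]. ⇒ new: o2_sat_low.
o2_sat_low first appears in round 4.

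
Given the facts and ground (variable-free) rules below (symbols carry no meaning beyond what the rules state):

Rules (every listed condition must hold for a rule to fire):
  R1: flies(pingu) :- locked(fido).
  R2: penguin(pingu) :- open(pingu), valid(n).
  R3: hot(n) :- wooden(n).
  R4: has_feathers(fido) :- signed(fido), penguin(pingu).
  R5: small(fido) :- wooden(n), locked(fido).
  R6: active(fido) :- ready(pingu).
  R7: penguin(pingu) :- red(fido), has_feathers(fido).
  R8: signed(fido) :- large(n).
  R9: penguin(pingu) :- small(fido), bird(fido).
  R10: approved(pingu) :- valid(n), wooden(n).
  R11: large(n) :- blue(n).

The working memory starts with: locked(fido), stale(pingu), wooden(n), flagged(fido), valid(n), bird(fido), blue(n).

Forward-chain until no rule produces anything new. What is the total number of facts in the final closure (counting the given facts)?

Round 1: R1 [flies(pingu) :- locked(fido).]; R3 [hot(n) :- wooden(n).]; R5 [small(fido) :- wooden(n), locked(fido).]; R10 [approved(pingu) :- valid(n), wooden(n).]; R11 [large(n) :- blue(n).]. New: flies(pingu), hot(n), small(fido), approved(pingu), large(n).
Round 2: R8 [signed(fido) :- large(n).]; R9 [penguin(pingu) :- small(fido), bird(fido).]. New: signed(fido), penguin(pingu).
Round 3: R4 [has_feathers(fido) :- signed(fido), penguin(pingu).]. New: has_feathers(fido).
Closure: {approved(pingu), bird(fido), blue(n), flagged(fido), flies(pingu), has_feathers(fido), hot(n), large(n), locked(fido), penguin(pingu), signed(fido), small(fido), stale(pingu), valid(n), wooden(n)} — 15 facts.

15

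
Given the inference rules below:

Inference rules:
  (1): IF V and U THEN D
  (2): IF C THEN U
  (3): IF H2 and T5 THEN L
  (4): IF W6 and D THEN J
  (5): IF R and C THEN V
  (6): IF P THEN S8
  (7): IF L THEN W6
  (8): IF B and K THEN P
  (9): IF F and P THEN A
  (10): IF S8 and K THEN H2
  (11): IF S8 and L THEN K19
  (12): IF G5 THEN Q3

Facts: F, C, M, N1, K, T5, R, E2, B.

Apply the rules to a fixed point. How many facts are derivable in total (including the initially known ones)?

Round 1: (2) [IF C THEN U]; (5) [IF R and C THEN V]; (8) [IF B and K THEN P]. New: U, V, P.
Round 2: (1) [IF V and U THEN D]; (6) [IF P THEN S8]; (9) [IF F and P THEN A]. New: D, S8, A.
Round 3: (10) [IF S8 and K THEN H2]. New: H2.
Round 4: (3) [IF H2 and T5 THEN L]. New: L.
Round 5: (7) [IF L THEN W6]; (11) [IF S8 and L THEN K19]. New: W6, K19.
Round 6: (4) [IF W6 and D THEN J]. New: J.
Closure: {A, B, C, D, E2, F, H2, J, K, K19, L, M, N1, P, R, S8, T5, U, V, W6} — 20 facts.

20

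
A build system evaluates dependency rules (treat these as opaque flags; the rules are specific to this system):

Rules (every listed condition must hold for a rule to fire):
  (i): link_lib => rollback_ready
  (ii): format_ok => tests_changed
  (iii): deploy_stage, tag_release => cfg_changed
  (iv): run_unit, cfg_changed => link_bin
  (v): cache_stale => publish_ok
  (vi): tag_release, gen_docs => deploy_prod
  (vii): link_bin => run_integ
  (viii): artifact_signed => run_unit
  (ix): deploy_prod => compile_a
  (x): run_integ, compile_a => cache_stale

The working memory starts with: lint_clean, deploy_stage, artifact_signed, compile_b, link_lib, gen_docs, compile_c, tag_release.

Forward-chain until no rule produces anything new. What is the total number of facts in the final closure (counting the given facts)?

Round 1 fires (i), (iii), (vi), (viii), giving rollback_ready, cfg_changed, deploy_prod, run_unit.
Round 2 fires (iv), (ix), giving link_bin, compile_a.
Round 3 fires (vii), giving run_integ.
Round 4 fires (x), giving cache_stale.
Round 5 fires (v), giving publish_ok.
Closure: {artifact_signed, cache_stale, cfg_changed, compile_a, compile_b, compile_c, deploy_prod, deploy_stage, gen_docs, link_bin, link_lib, lint_clean, publish_ok, rollback_ready, run_integ, run_unit, tag_release} — 17 facts.

17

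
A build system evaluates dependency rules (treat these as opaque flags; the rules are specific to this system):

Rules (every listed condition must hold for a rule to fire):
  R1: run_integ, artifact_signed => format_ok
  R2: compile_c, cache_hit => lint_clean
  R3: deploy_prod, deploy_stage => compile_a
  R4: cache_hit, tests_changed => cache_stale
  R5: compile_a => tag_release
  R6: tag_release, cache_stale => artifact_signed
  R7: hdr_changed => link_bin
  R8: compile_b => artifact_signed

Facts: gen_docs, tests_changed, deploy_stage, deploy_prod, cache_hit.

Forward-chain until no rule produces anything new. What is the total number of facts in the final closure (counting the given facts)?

Round 1 fires R3, R4, giving compile_a, cache_stale.
Round 2 fires R5, giving tag_release.
Round 3 fires R6, giving artifact_signed.
Closure: {artifact_signed, cache_hit, cache_stale, compile_a, deploy_prod, deploy_stage, gen_docs, tag_release, tests_changed} — 9 facts.

9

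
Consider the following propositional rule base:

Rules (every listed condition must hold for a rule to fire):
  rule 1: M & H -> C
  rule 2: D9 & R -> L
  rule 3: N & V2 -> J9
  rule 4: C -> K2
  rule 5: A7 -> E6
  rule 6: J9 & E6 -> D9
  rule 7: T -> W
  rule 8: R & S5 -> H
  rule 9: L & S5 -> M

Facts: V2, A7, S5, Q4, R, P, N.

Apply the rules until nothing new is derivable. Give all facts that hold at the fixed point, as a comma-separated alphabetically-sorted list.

A7, C, D9, E6, H, J9, K2, L, M, N, P, Q4, R, S5, V2

Round 1: rule 3 [N & V2 -> J9]; rule 5 [A7 -> E6]; rule 8 [R & S5 -> H]. New: J9, E6, H.
Round 2: rule 6 [J9 & E6 -> D9]. New: D9.
Round 3: rule 2 [D9 & R -> L]. New: L.
Round 4: rule 9 [L & S5 -> M]. New: M.
Round 5: rule 1 [M & H -> C]. New: C.
Round 6: rule 4 [C -> K2]. New: K2.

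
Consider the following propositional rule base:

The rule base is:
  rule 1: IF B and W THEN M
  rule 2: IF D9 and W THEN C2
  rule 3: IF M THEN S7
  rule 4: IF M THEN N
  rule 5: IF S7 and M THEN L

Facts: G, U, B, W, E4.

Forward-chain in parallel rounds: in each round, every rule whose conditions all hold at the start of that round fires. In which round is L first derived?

3

Round 1 — rule 1, derive M.
Round 2 — rule 3, rule 4, derive S7, N.
Round 3 — rule 5, derive L.
L first appears in round 3.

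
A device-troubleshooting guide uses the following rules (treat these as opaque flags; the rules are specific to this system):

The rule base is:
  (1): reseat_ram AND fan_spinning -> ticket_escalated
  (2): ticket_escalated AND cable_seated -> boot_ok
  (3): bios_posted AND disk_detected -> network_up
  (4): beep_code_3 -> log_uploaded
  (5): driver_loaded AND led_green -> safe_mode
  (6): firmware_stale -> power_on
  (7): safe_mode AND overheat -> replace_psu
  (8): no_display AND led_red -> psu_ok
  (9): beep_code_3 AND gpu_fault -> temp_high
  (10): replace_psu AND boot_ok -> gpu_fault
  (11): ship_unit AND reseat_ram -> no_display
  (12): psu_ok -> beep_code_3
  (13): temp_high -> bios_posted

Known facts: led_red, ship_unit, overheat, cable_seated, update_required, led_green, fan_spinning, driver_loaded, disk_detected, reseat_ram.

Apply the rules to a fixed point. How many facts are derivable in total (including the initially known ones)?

Round 1 — (1), (5), (11), derive ticket_escalated, safe_mode, no_display.
Round 2 — (2), (7), (8), derive boot_ok, replace_psu, psu_ok.
Round 3 — (10), (12), derive gpu_fault, beep_code_3.
Round 4 — (4), (9), derive log_uploaded, temp_high.
Round 5 — (13), derive bios_posted.
Round 6 — (3), derive network_up.
Closure: {beep_code_3, bios_posted, boot_ok, cable_seated, disk_detected, driver_loaded, fan_spinning, gpu_fault, led_green, led_red, log_uploaded, network_up, no_display, overheat, psu_ok, replace_psu, reseat_ram, safe_mode, ship_unit, temp_high, ticket_escalated, update_required} — 22 facts.

22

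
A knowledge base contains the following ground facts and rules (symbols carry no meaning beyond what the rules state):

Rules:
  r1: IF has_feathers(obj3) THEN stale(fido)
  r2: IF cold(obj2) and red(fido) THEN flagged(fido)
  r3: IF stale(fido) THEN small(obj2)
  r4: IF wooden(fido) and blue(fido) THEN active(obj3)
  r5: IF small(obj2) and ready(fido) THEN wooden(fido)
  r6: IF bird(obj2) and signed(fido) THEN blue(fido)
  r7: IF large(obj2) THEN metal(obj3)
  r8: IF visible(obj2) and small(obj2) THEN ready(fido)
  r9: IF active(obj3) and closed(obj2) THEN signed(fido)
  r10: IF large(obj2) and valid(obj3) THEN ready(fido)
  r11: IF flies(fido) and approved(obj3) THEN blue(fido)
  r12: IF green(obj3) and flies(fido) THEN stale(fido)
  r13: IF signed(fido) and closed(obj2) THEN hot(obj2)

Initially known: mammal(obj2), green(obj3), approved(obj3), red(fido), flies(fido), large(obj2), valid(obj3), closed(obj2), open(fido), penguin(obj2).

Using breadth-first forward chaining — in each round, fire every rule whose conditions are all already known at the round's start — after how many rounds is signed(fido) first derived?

[1] r7 [IF large(obj2) THEN metal(obj3)]; r10 [IF large(obj2) and valid(obj3) THEN ready(fido)]; r11 [IF flies(fido) and approved(obj3) THEN blue(fido)]; r12 [IF green(obj3) and flies(fido) THEN stale(fido)]. ⇒ new: metal(obj3), ready(fido), blue(fido), stale(fido).
[2] r3 [IF stale(fido) THEN small(obj2)]. ⇒ new: small(obj2).
[3] r5 [IF small(obj2) and ready(fido) THEN wooden(fido)]. ⇒ new: wooden(fido).
[4] r4 [IF wooden(fido) and blue(fido) THEN active(obj3)]. ⇒ new: active(obj3).
[5] r9 [IF active(obj3) and closed(obj2) THEN signed(fido)]. ⇒ new: signed(fido).
signed(fido) first appears in round 5.

5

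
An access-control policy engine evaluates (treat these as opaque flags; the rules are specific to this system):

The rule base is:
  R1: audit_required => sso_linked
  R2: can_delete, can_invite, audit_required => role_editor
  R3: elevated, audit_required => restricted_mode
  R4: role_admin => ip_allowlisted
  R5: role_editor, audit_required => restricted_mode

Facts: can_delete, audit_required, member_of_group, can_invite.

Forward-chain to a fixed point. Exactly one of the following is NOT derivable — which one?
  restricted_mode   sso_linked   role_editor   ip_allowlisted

Round 1: R1 [audit_required => sso_linked]; R2 [can_delete, can_invite, audit_required => role_editor]. New: sso_linked, role_editor.
Round 2: R5 [role_editor, audit_required => restricted_mode]. New: restricted_mode.
Derived: sso_linked (round 1), role_editor (round 1), restricted_mode (round 2). ip_allowlisted never appears in any round.

ip_allowlisted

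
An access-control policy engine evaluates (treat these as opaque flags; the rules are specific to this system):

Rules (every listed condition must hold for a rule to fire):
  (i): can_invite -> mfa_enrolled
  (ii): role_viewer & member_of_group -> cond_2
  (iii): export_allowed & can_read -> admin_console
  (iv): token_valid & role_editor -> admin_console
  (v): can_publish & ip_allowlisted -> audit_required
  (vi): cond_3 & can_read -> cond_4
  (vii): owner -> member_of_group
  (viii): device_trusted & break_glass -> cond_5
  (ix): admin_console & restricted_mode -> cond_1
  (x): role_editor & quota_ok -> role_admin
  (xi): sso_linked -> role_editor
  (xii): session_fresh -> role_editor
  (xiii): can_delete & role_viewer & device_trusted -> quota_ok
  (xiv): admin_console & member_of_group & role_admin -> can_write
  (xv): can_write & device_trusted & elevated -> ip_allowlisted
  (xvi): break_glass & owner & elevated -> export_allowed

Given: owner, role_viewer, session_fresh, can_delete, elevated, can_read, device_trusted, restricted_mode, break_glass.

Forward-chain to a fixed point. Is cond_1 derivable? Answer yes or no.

Round 1: (vii) [owner -> member_of_group]; (viii) [device_trusted & break_glass -> cond_5]; (xii) [session_fresh -> role_editor]; (xiii) [can_delete & role_viewer & device_trusted -> quota_ok]; (xvi) [break_glass & owner & elevated -> export_allowed]. New: member_of_group, cond_5, role_editor, quota_ok, export_allowed.
Round 2: (ii) [role_viewer & member_of_group -> cond_2]; (iii) [export_allowed & can_read -> admin_console]; (x) [role_editor & quota_ok -> role_admin]. New: cond_2, admin_console, role_admin.
Round 3: (ix) [admin_console & restricted_mode -> cond_1]; (xiv) [admin_console & member_of_group & role_admin -> can_write]. New: cond_1, can_write.
Round 4: (xv) [can_write & device_trusted & elevated -> ip_allowlisted]. New: ip_allowlisted.
cond_1 appears in round 3, so it is derivable.

yes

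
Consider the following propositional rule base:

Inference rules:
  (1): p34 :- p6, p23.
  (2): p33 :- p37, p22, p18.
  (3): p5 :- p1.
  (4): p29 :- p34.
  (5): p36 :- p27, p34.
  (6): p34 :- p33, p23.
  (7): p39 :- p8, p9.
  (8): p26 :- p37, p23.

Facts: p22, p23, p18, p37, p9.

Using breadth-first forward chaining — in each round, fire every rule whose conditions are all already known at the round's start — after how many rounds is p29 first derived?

3

Round 1 — (2), (8), derive p33, p26.
Round 2 — (6), derive p34.
Round 3 — (4), derive p29.
p29 first appears in round 3.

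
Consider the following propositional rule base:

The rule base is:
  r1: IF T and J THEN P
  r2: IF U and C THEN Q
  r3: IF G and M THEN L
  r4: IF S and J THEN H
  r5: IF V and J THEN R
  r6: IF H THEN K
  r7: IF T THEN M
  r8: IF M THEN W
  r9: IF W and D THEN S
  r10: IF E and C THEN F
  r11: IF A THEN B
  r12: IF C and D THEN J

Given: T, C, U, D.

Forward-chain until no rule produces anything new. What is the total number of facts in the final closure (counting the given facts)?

[1] r2 [IF U and C THEN Q]; r7 [IF T THEN M]; r12 [IF C and D THEN J]. ⇒ new: Q, M, J.
[2] r1 [IF T and J THEN P]; r8 [IF M THEN W]. ⇒ new: P, W.
[3] r9 [IF W and D THEN S]. ⇒ new: S.
[4] r4 [IF S and J THEN H]. ⇒ new: H.
[5] r6 [IF H THEN K]. ⇒ new: K.
Closure: {C, D, H, J, K, M, P, Q, S, T, U, W} — 12 facts.

12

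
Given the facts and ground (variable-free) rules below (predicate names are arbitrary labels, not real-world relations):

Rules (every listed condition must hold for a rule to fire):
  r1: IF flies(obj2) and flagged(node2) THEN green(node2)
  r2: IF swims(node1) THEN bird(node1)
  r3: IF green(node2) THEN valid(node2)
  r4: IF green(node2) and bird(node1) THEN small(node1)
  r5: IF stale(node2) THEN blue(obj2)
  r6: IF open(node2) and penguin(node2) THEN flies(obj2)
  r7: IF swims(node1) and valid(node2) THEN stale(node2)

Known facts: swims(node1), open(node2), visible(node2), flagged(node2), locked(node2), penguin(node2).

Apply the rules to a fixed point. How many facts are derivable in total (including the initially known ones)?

13

Round 1 fires r2, r6, giving bird(node1), flies(obj2).
Round 2 fires r1, giving green(node2).
Round 3 fires r3, r4, giving valid(node2), small(node1).
Round 4 fires r7, giving stale(node2).
Round 5 fires r5, giving blue(obj2).
Closure: {bird(node1), blue(obj2), flagged(node2), flies(obj2), green(node2), locked(node2), open(node2), penguin(node2), small(node1), stale(node2), swims(node1), valid(node2), visible(node2)} — 13 facts.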